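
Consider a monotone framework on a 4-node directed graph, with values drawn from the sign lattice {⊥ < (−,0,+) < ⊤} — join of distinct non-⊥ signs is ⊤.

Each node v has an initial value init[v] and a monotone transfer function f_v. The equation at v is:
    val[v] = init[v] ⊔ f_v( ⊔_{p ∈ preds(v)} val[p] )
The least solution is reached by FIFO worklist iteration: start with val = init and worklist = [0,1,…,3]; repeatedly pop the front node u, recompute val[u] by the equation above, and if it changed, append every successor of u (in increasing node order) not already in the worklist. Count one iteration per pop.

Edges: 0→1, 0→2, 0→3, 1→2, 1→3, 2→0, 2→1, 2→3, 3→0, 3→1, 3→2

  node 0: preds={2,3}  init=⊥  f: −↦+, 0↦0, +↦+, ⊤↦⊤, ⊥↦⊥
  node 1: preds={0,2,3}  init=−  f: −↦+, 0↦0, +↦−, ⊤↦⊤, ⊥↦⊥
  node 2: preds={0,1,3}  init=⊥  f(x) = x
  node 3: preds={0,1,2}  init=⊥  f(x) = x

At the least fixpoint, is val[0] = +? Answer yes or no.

Iteration log — 12 steps:
  step 1. node 0  ⊔preds=⊥  new=⊥  stable
  step 2. node 1  ⊔preds=⊥  new=−  stable
  step 3. node 2  ⊔preds=−  new=−  old=⊥  +wl: 0,1
  step 4. node 3  ⊔preds=−  new=−  old=⊥  +wl: 2
  step 5. node 0  ⊔preds=−  new=+  old=⊥  +wl: 3
  step 6. node 1  ⊔preds=⊤  new=⊤  old=−  +wl: 
  step 7. node 2  ⊔preds=⊤  new=⊤  old=−  +wl: 0,1
  step 8. node 3  ⊔preds=⊤  new=⊤  old=−  +wl: 2
  step 9. node 0  ⊔preds=⊤  new=⊤  old=+  +wl: 3
  step 10. node 1  ⊔preds=⊤  new=⊤  stable
  step 11. node 2  ⊔preds=⊤  new=⊤  stable
  step 12. node 3  ⊔preds=⊤  new=⊤  stable

Least fixpoint reached:
  node 0: ⊤
  node 1: ⊤
  node 2: ⊤
  node 3: ⊤

no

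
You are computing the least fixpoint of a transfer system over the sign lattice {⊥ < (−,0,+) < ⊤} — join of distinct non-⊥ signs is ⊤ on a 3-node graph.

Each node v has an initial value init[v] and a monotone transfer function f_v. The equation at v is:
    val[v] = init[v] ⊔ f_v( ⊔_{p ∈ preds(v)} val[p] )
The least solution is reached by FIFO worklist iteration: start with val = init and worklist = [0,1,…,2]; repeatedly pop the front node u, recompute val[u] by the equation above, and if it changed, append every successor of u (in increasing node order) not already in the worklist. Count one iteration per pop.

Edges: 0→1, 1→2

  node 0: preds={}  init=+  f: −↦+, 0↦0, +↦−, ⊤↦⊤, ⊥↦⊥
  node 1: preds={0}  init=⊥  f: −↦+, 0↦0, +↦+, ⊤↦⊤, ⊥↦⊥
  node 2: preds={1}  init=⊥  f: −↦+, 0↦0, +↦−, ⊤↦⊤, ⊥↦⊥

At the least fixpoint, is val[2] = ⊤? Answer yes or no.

Iteration log — 3 steps:
  step 1. node 0  ⊔preds=⊥  new=+  stable
  step 2. node 1  ⊔preds=+  new=+  old=⊥  +wl: 
  step 3. node 2  ⊔preds=+  new=−  old=⊥  +wl: 

Least fixpoint reached:
  node 0: +
  node 1: +
  node 2: −

no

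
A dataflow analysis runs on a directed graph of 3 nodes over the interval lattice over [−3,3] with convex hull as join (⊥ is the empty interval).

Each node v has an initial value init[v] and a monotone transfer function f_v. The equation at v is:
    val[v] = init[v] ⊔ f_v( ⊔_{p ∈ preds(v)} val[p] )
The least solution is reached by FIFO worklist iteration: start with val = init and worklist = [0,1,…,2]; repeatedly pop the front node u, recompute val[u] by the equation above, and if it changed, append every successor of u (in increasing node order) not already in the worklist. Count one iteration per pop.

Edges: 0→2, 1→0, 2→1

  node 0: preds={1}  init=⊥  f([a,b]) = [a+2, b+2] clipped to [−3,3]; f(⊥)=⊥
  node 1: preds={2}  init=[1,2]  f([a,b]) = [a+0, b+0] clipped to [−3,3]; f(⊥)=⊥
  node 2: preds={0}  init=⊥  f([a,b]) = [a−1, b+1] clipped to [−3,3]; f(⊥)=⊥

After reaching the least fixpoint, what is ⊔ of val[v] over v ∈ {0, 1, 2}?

[1,3]

Trace (5 dequeues):
  [1] u=0 | in [1,2] | out [3,3] | prev ⊥ | push {}
  [2] u=1 | in ⊥ | out [1,2] | ==
  [3] u=2 | in [3,3] | out [2,3] | prev ⊥ | push {1}
  [4] u=1 | in [2,3] | out [1,3] | prev [1,2] | push {0}
  [5] u=0 | in [1,3] | out [3,3] | ==

Converged values:
  [0] [3,3]
  [1] [1,3]
  [2] [2,3]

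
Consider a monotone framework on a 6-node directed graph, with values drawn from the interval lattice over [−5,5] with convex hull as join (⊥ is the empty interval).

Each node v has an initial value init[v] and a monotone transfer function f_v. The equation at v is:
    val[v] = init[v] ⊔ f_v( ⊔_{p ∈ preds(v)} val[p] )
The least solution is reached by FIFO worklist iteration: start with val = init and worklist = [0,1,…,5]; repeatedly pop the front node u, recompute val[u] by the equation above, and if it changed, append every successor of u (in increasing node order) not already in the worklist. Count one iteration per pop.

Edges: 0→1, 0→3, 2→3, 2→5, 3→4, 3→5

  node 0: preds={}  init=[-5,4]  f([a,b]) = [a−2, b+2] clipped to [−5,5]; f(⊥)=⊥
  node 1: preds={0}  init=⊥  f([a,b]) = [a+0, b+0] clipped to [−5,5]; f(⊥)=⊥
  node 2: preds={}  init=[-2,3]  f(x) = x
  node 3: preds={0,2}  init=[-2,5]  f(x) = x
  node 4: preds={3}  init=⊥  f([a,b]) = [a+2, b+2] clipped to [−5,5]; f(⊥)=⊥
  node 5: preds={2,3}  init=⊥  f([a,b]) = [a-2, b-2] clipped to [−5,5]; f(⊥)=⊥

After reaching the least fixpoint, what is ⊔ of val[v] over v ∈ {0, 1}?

Iteration log — 6 steps:
  step 1. node 0  ⊔preds=⊥  new=[-5,4]  stable
  step 2. node 1  ⊔preds=[-5,4]  new=[-5,4]  old=⊥  +wl: 
  step 3. node 2  ⊔preds=⊥  new=[-2,3]  stable
  step 4. node 3  ⊔preds=[-5,4]  new=[-5,5]  old=[-2,5]  +wl: 
  step 5. node 4  ⊔preds=[-5,5]  new=[-3,5]  old=⊥  +wl: 
  step 6. node 5  ⊔preds=[-5,5]  new=[-5,3]  old=⊥  +wl: 

Least fixpoint reached:
  node 0: [-5,4]
  node 1: [-5,4]
  node 2: [-2,3]
  node 3: [-5,5]
  node 4: [-3,5]
  node 5: [-5,3]

[-5,4]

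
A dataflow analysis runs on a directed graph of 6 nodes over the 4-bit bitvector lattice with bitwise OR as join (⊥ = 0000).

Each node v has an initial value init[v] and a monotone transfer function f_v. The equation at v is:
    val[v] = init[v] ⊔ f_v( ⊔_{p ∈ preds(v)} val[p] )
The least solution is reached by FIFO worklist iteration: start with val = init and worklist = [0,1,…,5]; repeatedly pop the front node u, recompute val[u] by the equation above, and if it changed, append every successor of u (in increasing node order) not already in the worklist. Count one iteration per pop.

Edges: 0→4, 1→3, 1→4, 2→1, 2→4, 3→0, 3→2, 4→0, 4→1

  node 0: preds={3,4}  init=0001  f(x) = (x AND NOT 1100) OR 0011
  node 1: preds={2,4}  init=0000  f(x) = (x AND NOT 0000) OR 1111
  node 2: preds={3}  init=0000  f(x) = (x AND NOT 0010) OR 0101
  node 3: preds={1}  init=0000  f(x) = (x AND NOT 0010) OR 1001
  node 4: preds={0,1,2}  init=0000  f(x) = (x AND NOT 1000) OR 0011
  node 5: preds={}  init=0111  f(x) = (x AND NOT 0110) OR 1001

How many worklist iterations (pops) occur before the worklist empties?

Trace (11 dequeues):
  [1] u=0 | in 0000 | out 0011 | prev 0001 | push {}
  [2] u=1 | in 0000 | out 1111 | prev 0000 | push {}
  [3] u=2 | in 0000 | out 0101 | prev 0000 | push {1}
  [4] u=3 | in 1111 | out 1101 | prev 0000 | push {0,2}
  [5] u=4 | in 1111 | out 0111 | prev 0000 | push {}
  [6] u=5 | in 0000 | out 1111 | prev 0111 | push {}
  [7] u=1 | in 0111 | out 1111 | ==
  [8] u=0 | in 1111 | out 0011 | ==
  [9] u=2 | in 1101 | out 1101 | prev 0101 | push {1,4}
  [10] u=1 | in 1111 | out 1111 | ==
  [11] u=4 | in 1111 | out 0111 | ==

Converged values:
  [0] 0011
  [1] 1111
  [2] 1101
  [3] 1101
  [4] 0111
  [5] 1111

11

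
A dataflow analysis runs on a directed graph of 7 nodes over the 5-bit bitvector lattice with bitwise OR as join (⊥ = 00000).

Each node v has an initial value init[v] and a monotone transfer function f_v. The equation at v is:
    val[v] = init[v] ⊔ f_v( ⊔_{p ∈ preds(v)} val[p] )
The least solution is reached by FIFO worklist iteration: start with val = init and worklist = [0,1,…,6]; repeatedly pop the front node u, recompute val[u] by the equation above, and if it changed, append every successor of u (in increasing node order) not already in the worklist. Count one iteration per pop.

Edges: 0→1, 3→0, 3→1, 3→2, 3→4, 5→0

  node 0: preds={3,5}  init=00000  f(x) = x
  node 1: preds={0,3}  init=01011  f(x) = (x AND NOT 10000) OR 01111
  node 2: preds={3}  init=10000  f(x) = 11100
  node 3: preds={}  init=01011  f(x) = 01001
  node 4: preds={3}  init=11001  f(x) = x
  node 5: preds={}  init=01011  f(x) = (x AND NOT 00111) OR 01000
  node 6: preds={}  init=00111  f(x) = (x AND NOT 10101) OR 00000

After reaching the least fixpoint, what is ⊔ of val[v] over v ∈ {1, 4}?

Iteration log — 7 steps:
  step 1. node 0  ⊔preds=01011  new=01011  old=00000  +wl: 
  step 2. node 1  ⊔preds=01011  new=01111  old=01011  +wl: 
  step 3. node 2  ⊔preds=01011  new=11100  old=10000  +wl: 
  step 4. node 3  ⊔preds=00000  new=01011  stable
  step 5. node 4  ⊔preds=01011  new=11011  old=11001  +wl: 
  step 6. node 5  ⊔preds=00000  new=01011  stable
  step 7. node 6  ⊔preds=00000  new=00111  stable

Least fixpoint reached:
  node 0: 01011
  node 1: 01111
  node 2: 11100
  node 3: 01011
  node 4: 11011
  node 5: 01011
  node 6: 00111

11111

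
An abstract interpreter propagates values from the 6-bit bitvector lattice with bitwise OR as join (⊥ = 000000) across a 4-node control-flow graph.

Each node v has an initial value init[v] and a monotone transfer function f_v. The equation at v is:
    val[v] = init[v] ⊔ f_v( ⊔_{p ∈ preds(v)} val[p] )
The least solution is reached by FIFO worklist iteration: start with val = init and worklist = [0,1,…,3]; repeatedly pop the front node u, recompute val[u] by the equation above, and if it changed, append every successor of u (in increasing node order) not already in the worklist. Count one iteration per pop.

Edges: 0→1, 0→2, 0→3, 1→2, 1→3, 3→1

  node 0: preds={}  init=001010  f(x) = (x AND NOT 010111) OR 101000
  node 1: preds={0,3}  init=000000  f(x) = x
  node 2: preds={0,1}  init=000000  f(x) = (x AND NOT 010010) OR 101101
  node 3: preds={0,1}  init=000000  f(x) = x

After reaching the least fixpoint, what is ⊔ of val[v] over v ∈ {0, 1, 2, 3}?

101111

Worklist (5 pops):
  #1 pop 0: in=000000 → 101010 (was 001010); enqueue []
  #2 pop 1: in=101010 → 101010 (was 000000); enqueue []
  #3 pop 2: in=101010 → 101101 (was 000000); enqueue []
  #4 pop 3: in=101010 → 101010 (was 000000); enqueue [1]
  #5 pop 1: in=101010 → 101010 (no change)

Fixpoint:
  val[0] = 101010
  val[1] = 101010
  val[2] = 101101
  val[3] = 101010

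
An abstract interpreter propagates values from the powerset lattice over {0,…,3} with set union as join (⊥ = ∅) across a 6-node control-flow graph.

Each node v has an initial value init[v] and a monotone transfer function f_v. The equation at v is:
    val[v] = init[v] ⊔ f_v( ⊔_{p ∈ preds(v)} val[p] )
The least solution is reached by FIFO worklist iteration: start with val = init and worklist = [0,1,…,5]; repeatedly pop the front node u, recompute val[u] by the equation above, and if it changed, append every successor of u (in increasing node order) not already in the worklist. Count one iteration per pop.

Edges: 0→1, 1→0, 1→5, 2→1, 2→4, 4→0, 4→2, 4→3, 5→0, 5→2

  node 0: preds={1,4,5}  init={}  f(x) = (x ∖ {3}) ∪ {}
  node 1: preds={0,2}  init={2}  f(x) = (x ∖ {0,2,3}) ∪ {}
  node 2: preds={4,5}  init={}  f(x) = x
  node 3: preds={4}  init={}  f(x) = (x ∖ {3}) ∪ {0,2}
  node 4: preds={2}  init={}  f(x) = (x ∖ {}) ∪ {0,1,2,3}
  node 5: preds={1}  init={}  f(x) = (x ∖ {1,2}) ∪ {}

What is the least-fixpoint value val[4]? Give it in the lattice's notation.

Trace (13 dequeues):
  [1] u=0 | in {2} | out {2} | prev {} | push {}
  [2] u=1 | in {2} | out {2} | ==
  [3] u=2 | in {} | out {} | ==
  [4] u=3 | in {} | out {0,2} | prev {} | push {}
  [5] u=4 | in {} | out {0,1,2,3} | prev {} | push {0,2,3}
  [6] u=5 | in {2} | out {} | ==
  [7] u=0 | in {0,1,2,3} | out {0,1,2} | prev {2} | push {1}
  [8] u=2 | in {0,1,2,3} | out {0,1,2,3} | prev {} | push {4}
  [9] u=3 | in {0,1,2,3} | out {0,1,2} | prev {0,2} | push {}
  [10] u=1 | in {0,1,2,3} | out {1,2} | prev {2} | push {0,5}
  [11] u=4 | in {0,1,2,3} | out {0,1,2,3} | ==
  [12] u=0 | in {0,1,2,3} | out {0,1,2} | ==
  [13] u=5 | in {1,2} | out {} | ==

Converged values:
  [0] {0,1,2}
  [1] {1,2}
  [2] {0,1,2,3}
  [3] {0,1,2}
  [4] {0,1,2,3}
  [5] {}

{0,1,2,3}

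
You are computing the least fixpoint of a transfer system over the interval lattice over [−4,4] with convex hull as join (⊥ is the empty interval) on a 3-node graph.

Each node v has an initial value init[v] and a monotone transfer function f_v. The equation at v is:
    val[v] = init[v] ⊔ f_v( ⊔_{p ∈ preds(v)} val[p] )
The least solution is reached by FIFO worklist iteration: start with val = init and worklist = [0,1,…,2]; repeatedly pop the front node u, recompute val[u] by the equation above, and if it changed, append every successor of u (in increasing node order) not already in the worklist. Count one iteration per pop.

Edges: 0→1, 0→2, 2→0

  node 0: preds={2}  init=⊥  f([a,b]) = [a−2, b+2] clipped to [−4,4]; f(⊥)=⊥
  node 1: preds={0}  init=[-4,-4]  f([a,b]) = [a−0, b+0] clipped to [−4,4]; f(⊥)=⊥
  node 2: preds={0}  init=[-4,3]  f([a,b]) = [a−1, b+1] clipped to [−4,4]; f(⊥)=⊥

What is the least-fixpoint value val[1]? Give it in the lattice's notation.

Worklist (4 pops):
  #1 pop 0: in=[-4,3] → [-4,4] (was ⊥); enqueue []
  #2 pop 1: in=[-4,4] → [-4,4] (was [-4,-4]); enqueue []
  #3 pop 2: in=[-4,4] → [-4,4] (was [-4,3]); enqueue [0]
  #4 pop 0: in=[-4,4] → [-4,4] (no change)

Fixpoint:
  val[0] = [-4,4]
  val[1] = [-4,4]
  val[2] = [-4,4]

[-4,4]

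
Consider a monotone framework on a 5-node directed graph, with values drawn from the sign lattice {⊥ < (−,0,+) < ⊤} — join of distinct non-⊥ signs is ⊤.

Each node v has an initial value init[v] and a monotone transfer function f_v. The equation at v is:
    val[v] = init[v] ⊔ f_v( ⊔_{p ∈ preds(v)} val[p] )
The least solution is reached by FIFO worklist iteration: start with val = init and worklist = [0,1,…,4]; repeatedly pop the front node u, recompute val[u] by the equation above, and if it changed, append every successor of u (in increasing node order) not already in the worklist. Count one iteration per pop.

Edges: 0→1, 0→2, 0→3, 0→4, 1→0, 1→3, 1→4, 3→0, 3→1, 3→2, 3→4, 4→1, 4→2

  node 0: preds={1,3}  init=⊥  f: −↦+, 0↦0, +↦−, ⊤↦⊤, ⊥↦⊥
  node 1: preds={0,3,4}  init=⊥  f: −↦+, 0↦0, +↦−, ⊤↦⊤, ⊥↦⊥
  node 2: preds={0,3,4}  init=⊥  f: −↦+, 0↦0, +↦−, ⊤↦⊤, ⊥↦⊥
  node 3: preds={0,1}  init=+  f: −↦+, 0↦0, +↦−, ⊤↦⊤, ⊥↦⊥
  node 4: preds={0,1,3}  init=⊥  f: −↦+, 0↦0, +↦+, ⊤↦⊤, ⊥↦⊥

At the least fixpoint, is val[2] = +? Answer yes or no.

no

Trace (10 dequeues):
  [1] u=0 | in + | out − | prev ⊥ | push {}
  [2] u=1 | in ⊤ | out ⊤ | prev ⊥ | push {0}
  [3] u=2 | in ⊤ | out ⊤ | prev ⊥ | push {}
  [4] u=3 | in ⊤ | out ⊤ | prev + | push {1,2}
  [5] u=4 | in ⊤ | out ⊤ | prev ⊥ | push {}
  [6] u=0 | in ⊤ | out ⊤ | prev − | push {3,4}
  [7] u=1 | in ⊤ | out ⊤ | ==
  [8] u=2 | in ⊤ | out ⊤ | ==
  [9] u=3 | in ⊤ | out ⊤ | ==
  [10] u=4 | in ⊤ | out ⊤ | ==

Converged values:
  [0] ⊤
  [1] ⊤
  [2] ⊤
  [3] ⊤
  [4] ⊤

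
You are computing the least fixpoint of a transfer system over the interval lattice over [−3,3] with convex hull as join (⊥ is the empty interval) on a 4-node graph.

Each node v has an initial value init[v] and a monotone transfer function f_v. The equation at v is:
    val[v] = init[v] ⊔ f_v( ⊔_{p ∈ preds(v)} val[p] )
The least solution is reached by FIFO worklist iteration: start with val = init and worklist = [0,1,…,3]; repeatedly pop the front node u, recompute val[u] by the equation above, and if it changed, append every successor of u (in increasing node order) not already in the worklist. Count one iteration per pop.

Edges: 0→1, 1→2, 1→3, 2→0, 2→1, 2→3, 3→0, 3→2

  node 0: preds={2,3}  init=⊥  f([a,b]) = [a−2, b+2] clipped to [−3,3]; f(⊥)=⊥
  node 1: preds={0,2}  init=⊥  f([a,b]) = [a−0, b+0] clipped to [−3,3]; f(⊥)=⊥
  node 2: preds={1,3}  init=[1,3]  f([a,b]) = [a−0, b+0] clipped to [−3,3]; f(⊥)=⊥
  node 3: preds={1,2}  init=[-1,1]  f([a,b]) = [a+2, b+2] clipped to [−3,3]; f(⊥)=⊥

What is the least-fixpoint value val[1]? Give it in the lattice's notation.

Trace (7 dequeues):
  [1] u=0 | in [-1,3] | out [-3,3] | prev ⊥ | push {}
  [2] u=1 | in [-3,3] | out [-3,3] | prev ⊥ | push {}
  [3] u=2 | in [-3,3] | out [-3,3] | prev [1,3] | push {0,1}
  [4] u=3 | in [-3,3] | out [-1,3] | prev [-1,1] | push {2}
  [5] u=0 | in [-3,3] | out [-3,3] | ==
  [6] u=1 | in [-3,3] | out [-3,3] | ==
  [7] u=2 | in [-3,3] | out [-3,3] | ==

Converged values:
  [0] [-3,3]
  [1] [-3,3]
  [2] [-3,3]
  [3] [-1,3]

[-3,3]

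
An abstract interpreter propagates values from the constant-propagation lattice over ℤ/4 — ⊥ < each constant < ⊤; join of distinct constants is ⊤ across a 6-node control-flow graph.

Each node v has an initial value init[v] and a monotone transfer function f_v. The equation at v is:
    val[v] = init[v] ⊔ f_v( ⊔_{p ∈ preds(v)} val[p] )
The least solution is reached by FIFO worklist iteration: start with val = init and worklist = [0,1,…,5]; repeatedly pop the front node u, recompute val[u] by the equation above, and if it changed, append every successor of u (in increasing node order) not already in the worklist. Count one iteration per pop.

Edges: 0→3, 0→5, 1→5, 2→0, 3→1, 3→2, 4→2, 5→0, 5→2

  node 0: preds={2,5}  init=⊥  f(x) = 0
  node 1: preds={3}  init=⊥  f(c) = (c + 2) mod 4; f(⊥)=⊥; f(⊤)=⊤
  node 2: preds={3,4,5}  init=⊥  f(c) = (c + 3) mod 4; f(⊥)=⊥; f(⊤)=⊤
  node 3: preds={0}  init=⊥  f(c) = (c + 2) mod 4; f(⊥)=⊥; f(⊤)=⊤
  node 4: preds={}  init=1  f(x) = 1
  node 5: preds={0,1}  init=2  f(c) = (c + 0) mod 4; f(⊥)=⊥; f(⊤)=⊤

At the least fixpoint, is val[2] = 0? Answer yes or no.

Trace (10 dequeues):
  [1] u=0 | in 2 | out 0 | prev ⊥ | push {}
  [2] u=1 | in ⊥ | out ⊥ | ==
  [3] u=2 | in ⊤ | out ⊤ | prev ⊥ | push {0}
  [4] u=3 | in 0 | out 2 | prev ⊥ | push {1,2}
  [5] u=4 | in ⊥ | out 1 | ==
  [6] u=5 | in 0 | out ⊤ | prev 2 | push {}
  [7] u=0 | in ⊤ | out 0 | ==
  [8] u=1 | in 2 | out 0 | prev ⊥ | push {5}
  [9] u=2 | in ⊤ | out ⊤ | ==
  [10] u=5 | in 0 | out ⊤ | ==

Converged values:
  [0] 0
  [1] 0
  [2] ⊤
  [3] 2
  [4] 1
  [5] ⊤

no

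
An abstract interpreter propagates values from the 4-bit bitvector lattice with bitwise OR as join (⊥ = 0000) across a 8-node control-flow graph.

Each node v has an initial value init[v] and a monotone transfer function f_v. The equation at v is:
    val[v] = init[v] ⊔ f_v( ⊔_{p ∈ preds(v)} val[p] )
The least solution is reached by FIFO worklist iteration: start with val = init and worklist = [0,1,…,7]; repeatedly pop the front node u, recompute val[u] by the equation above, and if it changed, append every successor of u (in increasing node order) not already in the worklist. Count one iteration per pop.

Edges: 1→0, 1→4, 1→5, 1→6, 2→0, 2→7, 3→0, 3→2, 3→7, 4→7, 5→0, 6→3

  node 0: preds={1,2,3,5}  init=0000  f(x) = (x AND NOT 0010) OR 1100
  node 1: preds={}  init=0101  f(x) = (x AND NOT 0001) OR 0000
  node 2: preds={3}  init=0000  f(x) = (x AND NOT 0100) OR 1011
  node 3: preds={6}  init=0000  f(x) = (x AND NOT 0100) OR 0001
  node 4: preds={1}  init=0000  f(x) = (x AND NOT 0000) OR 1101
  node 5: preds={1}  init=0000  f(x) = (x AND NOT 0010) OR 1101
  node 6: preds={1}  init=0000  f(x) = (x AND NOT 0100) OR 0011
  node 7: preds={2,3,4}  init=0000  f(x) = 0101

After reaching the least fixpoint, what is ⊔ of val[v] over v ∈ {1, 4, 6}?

Worklist (14 pops):
  #1 pop 0: in=0101 → 1101 (was 0000); enqueue []
  #2 pop 1: in=0000 → 0101 (no change)
  #3 pop 2: in=0000 → 1011 (was 0000); enqueue [0]
  #4 pop 3: in=0000 → 0001 (was 0000); enqueue [2]
  #5 pop 4: in=0101 → 1101 (was 0000); enqueue []
  #6 pop 5: in=0101 → 1101 (was 0000); enqueue []
  #7 pop 6: in=0101 → 0011 (was 0000); enqueue [3]
  #8 pop 7: in=1111 → 0101 (was 0000); enqueue []
  #9 pop 0: in=1111 → 1101 (no change)
  #10 pop 2: in=0001 → 1011 (no change)
  #11 pop 3: in=0011 → 0011 (was 0001); enqueue [0,2,7]
  #12 pop 0: in=1111 → 1101 (no change)
  #13 pop 2: in=0011 → 1011 (no change)
  #14 pop 7: in=1111 → 0101 (no change)

Fixpoint:
  val[0] = 1101
  val[1] = 0101
  val[2] = 1011
  val[3] = 0011
  val[4] = 1101
  val[5] = 1101
  val[6] = 0011
  val[7] = 0101

1111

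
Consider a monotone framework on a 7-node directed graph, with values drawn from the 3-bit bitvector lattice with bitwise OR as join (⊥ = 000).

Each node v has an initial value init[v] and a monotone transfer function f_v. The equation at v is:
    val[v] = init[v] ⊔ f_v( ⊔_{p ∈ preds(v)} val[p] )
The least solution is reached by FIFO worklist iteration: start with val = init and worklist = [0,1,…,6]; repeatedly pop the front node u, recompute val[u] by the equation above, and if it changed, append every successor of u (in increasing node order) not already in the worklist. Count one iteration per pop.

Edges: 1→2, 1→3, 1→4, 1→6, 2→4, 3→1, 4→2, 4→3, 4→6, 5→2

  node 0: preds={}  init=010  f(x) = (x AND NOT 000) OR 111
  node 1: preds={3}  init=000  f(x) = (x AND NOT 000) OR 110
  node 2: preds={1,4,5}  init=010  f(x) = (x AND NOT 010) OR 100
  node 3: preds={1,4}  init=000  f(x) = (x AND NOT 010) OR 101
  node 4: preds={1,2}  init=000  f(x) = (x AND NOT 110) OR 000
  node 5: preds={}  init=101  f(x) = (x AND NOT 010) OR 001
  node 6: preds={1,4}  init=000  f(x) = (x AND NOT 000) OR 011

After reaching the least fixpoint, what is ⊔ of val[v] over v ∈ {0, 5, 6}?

Iteration log — 12 steps:
  step 1. node 0  ⊔preds=000  new=111  old=010  +wl: 
  step 2. node 1  ⊔preds=000  new=110  old=000  +wl: 
  step 3. node 2  ⊔preds=111  new=111  old=010  +wl: 
  step 4. node 3  ⊔preds=110  new=101  old=000  +wl: 1
  step 5. node 4  ⊔preds=111  new=001  old=000  +wl: 2,3
  step 6. node 5  ⊔preds=000  new=101  stable
  step 7. node 6  ⊔preds=111  new=111  old=000  +wl: 
  step 8. node 1  ⊔preds=101  new=111  old=110  +wl: 4,6
  step 9. node 2  ⊔preds=111  new=111  stable
  step 10. node 3  ⊔preds=111  new=101  stable
  step 11. node 4  ⊔preds=111  new=001  stable
  step 12. node 6  ⊔preds=111  new=111  stable

Least fixpoint reached:
  node 0: 111
  node 1: 111
  node 2: 111
  node 3: 101
  node 4: 001
  node 5: 101
  node 6: 111

111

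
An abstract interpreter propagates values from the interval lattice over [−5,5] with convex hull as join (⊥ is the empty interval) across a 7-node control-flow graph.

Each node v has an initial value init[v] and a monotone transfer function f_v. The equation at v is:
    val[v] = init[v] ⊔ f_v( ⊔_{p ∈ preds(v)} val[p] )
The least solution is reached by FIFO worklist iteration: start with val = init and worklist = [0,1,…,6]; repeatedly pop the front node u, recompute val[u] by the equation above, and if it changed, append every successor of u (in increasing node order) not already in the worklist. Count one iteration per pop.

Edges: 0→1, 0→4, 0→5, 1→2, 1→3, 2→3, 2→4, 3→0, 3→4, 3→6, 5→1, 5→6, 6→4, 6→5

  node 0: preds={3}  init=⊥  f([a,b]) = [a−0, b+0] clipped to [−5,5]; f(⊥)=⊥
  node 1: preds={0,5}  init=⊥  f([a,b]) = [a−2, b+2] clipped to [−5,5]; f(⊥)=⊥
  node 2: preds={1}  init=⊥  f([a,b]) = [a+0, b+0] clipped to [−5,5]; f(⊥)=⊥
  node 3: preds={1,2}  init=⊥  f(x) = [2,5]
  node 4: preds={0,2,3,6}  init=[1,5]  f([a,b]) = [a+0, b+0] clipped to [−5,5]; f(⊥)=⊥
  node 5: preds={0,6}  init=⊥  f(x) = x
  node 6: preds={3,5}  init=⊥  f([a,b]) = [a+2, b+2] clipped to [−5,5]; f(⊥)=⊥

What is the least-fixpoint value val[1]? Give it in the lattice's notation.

Worklist (15 pops):
  #1 pop 0: in=⊥ → ⊥ (no change)
  #2 pop 1: in=⊥ → ⊥ (no change)
  #3 pop 2: in=⊥ → ⊥ (no change)
  #4 pop 3: in=⊥ → [2,5] (was ⊥); enqueue [0]
  #5 pop 4: in=[2,5] → [1,5] (no change)
  #6 pop 5: in=⊥ → ⊥ (no change)
  #7 pop 6: in=[2,5] → [4,5] (was ⊥); enqueue [4,5]
  #8 pop 0: in=[2,5] → [2,5] (was ⊥); enqueue [1]
  #9 pop 4: in=[2,5] → [1,5] (no change)
  #10 pop 5: in=[2,5] → [2,5] (was ⊥); enqueue [6]
  #11 pop 1: in=[2,5] → [0,5] (was ⊥); enqueue [2,3]
  #12 pop 6: in=[2,5] → [4,5] (no change)
  #13 pop 2: in=[0,5] → [0,5] (was ⊥); enqueue [4]
  #14 pop 3: in=[0,5] → [2,5] (no change)
  #15 pop 4: in=[0,5] → [0,5] (was [1,5]); enqueue []

Fixpoint:
  val[0] = [2,5]
  val[1] = [0,5]
  val[2] = [0,5]
  val[3] = [2,5]
  val[4] = [0,5]
  val[5] = [2,5]
  val[6] = [4,5]

[0,5]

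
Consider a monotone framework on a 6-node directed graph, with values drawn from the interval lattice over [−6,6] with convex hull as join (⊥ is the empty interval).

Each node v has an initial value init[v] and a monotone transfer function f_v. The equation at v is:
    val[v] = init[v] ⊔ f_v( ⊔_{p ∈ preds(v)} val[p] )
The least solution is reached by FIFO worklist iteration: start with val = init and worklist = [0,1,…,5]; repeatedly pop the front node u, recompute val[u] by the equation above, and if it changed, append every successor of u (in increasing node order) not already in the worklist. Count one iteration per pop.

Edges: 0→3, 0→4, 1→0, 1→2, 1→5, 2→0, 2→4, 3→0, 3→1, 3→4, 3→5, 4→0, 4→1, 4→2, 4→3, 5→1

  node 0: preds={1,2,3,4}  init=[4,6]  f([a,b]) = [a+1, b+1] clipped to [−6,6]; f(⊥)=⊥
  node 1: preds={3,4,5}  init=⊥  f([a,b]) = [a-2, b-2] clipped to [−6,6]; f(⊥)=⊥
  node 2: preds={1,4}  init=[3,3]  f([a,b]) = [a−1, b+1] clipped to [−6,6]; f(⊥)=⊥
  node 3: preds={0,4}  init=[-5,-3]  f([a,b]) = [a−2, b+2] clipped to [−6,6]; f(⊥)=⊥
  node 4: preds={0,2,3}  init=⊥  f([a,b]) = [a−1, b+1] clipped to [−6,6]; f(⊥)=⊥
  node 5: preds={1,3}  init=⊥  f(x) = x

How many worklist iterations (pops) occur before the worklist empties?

13

Trace (13 dequeues):
  [1] u=0 | in [-5,3] | out [-4,6] | prev [4,6] | push {}
  [2] u=1 | in [-5,-3] | out [-6,-5] | prev ⊥ | push {0}
  [3] u=2 | in [-6,-5] | out [-6,3] | prev [3,3] | push {}
  [4] u=3 | in [-4,6] | out [-6,6] | prev [-5,-3] | push {1}
  [5] u=4 | in [-6,6] | out [-6,6] | prev ⊥ | push {2,3}
  [6] u=5 | in [-6,6] | out [-6,6] | prev ⊥ | push {}
  [7] u=0 | in [-6,6] | out [-5,6] | prev [-4,6] | push {4}
  [8] u=1 | in [-6,6] | out [-6,4] | prev [-6,-5] | push {0,5}
  [9] u=2 | in [-6,6] | out [-6,6] | prev [-6,3] | push {}
  [10] u=3 | in [-6,6] | out [-6,6] | ==
  [11] u=4 | in [-6,6] | out [-6,6] | ==
  [12] u=0 | in [-6,6] | out [-5,6] | ==
  [13] u=5 | in [-6,6] | out [-6,6] | ==

Converged values:
  [0] [-5,6]
  [1] [-6,4]
  [2] [-6,6]
  [3] [-6,6]
  [4] [-6,6]
  [5] [-6,6]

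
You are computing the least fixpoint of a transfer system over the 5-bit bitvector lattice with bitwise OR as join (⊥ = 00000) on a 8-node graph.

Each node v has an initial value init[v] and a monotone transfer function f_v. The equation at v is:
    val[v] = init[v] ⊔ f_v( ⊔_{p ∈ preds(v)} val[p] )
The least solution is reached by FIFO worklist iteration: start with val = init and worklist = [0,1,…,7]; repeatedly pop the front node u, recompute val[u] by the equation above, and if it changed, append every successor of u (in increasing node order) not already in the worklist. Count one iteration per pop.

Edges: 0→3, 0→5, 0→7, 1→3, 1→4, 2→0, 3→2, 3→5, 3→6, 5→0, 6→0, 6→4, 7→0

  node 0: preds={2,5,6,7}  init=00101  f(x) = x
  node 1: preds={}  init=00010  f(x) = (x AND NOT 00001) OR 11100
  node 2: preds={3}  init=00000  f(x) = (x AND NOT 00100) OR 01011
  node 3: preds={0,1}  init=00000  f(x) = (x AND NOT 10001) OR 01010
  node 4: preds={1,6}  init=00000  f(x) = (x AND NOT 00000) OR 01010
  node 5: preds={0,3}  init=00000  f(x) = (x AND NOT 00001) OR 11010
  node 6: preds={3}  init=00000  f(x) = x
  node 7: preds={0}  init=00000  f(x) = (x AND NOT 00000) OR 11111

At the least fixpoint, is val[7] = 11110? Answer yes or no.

Worklist (14 pops):
  #1 pop 0: in=00000 → 00101 (no change)
  #2 pop 1: in=00000 → 11110 (was 00010); enqueue []
  #3 pop 2: in=00000 → 01011 (was 00000); enqueue [0]
  #4 pop 3: in=11111 → 01110 (was 00000); enqueue [2]
  #5 pop 4: in=11110 → 11110 (was 00000); enqueue []
  #6 pop 5: in=01111 → 11110 (was 00000); enqueue []
  #7 pop 6: in=01110 → 01110 (was 00000); enqueue [4]
  #8 pop 7: in=00101 → 11111 (was 00000); enqueue []
  #9 pop 0: in=11111 → 11111 (was 00101); enqueue [3,5,7]
  #10 pop 2: in=01110 → 01011 (no change)
  #11 pop 4: in=11110 → 11110 (no change)
  #12 pop 3: in=11111 → 01110 (no change)
  #13 pop 5: in=11111 → 11110 (no change)
  #14 pop 7: in=11111 → 11111 (no change)

Fixpoint:
  val[0] = 11111
  val[1] = 11110
  val[2] = 01011
  val[3] = 01110
  val[4] = 11110
  val[5] = 11110
  val[6] = 01110
  val[7] = 11111

no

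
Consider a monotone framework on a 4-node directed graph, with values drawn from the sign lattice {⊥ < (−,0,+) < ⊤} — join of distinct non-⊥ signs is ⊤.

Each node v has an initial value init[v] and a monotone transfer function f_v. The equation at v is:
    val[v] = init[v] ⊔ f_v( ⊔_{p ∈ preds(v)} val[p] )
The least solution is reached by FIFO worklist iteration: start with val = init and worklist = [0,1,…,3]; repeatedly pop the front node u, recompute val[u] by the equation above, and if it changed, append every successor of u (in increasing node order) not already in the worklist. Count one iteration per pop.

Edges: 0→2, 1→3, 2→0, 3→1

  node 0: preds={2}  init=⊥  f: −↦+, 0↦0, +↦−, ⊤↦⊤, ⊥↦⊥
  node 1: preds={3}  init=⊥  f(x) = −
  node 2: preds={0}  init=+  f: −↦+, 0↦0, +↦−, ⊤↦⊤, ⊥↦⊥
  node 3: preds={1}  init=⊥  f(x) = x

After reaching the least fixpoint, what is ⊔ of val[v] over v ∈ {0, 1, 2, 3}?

Trace (5 dequeues):
  [1] u=0 | in + | out − | prev ⊥ | push {}
  [2] u=1 | in ⊥ | out − | prev ⊥ | push {}
  [3] u=2 | in − | out + | ==
  [4] u=3 | in − | out − | prev ⊥ | push {1}
  [5] u=1 | in − | out − | ==

Converged values:
  [0] −
  [1] −
  [2] +
  [3] −

⊤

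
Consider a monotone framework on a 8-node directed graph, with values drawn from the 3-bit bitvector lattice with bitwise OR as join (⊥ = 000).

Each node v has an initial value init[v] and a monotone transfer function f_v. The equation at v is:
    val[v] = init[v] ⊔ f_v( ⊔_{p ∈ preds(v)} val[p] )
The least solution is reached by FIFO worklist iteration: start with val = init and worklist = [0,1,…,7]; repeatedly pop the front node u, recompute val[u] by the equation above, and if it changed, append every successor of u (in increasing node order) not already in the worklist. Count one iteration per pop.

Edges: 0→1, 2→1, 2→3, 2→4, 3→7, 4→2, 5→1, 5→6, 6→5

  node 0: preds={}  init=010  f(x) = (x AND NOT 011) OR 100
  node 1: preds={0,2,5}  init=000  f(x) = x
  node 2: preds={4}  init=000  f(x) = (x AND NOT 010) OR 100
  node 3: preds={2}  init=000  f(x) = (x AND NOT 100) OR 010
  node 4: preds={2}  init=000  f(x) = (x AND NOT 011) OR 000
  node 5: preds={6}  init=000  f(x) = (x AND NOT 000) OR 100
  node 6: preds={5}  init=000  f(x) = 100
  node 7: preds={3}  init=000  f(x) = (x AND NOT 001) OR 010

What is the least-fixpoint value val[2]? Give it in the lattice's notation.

Iteration log — 11 steps:
  step 1. node 0  ⊔preds=000  new=110  old=010  +wl: 
  step 2. node 1  ⊔preds=110  new=110  old=000  +wl: 
  step 3. node 2  ⊔preds=000  new=100  old=000  +wl: 1
  step 4. node 3  ⊔preds=100  new=010  old=000  +wl: 
  step 5. node 4  ⊔preds=100  new=100  old=000  +wl: 2
  step 6. node 5  ⊔preds=000  new=100  old=000  +wl: 
  step 7. node 6  ⊔preds=100  new=100  old=000  +wl: 5
  step 8. node 7  ⊔preds=010  new=010  old=000  +wl: 
  step 9. node 1  ⊔preds=110  new=110  stable
  step 10. node 2  ⊔preds=100  new=100  stable
  step 11. node 5  ⊔preds=100  new=100  stable

Least fixpoint reached:
  node 0: 110
  node 1: 110
  node 2: 100
  node 3: 010
  node 4: 100
  node 5: 100
  node 6: 100
  node 7: 010

100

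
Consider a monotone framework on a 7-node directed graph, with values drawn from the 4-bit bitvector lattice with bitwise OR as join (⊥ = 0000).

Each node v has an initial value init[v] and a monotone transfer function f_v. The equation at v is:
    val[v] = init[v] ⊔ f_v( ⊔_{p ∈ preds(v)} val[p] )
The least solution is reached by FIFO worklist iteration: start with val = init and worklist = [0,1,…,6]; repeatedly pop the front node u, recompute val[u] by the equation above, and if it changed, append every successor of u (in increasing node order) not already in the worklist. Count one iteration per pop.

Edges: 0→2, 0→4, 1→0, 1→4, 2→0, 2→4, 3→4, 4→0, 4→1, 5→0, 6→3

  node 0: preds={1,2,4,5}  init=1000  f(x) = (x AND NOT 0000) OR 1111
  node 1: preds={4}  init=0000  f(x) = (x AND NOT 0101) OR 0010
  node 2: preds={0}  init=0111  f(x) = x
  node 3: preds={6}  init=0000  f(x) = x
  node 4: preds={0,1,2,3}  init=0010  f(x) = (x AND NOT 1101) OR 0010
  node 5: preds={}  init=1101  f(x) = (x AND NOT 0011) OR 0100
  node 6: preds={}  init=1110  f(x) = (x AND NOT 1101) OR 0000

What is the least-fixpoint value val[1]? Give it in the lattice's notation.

Worklist (8 pops):
  #1 pop 0: in=1111 → 1111 (was 1000); enqueue []
  #2 pop 1: in=0010 → 0010 (was 0000); enqueue [0]
  #3 pop 2: in=1111 → 1111 (was 0111); enqueue []
  #4 pop 3: in=1110 → 1110 (was 0000); enqueue []
  #5 pop 4: in=1111 → 0010 (no change)
  #6 pop 5: in=0000 → 1101 (no change)
  #7 pop 6: in=0000 → 1110 (no change)
  #8 pop 0: in=1111 → 1111 (no change)

Fixpoint:
  val[0] = 1111
  val[1] = 0010
  val[2] = 1111
  val[3] = 1110
  val[4] = 0010
  val[5] = 1101
  val[6] = 1110

0010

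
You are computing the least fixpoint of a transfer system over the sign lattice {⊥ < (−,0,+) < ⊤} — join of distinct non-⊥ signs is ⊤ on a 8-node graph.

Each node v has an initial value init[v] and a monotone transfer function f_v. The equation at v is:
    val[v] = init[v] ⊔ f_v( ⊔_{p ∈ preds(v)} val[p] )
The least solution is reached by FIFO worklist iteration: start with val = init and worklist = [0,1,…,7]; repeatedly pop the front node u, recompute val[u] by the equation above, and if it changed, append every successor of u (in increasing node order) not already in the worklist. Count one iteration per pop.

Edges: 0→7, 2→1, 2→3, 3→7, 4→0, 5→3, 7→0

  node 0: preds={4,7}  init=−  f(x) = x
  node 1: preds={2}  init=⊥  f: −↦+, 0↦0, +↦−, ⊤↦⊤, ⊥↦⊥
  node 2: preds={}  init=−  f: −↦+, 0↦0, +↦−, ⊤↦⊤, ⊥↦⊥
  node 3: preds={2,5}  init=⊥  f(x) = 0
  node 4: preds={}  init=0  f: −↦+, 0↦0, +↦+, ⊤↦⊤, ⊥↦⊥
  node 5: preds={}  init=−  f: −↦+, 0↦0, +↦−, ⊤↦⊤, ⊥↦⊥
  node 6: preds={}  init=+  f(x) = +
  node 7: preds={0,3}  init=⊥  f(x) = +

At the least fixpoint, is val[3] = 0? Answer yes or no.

Trace (9 dequeues):
  [1] u=0 | in 0 | out ⊤ | prev − | push {}
  [2] u=1 | in − | out + | prev ⊥ | push {}
  [3] u=2 | in ⊥ | out − | ==
  [4] u=3 | in − | out 0 | prev ⊥ | push {}
  [5] u=4 | in ⊥ | out 0 | ==
  [6] u=5 | in ⊥ | out − | ==
  [7] u=6 | in ⊥ | out + | ==
  [8] u=7 | in ⊤ | out + | prev ⊥ | push {0}
  [9] u=0 | in ⊤ | out ⊤ | ==

Converged values:
  [0] ⊤
  [1] +
  [2] −
  [3] 0
  [4] 0
  [5] −
  [6] +
  [7] +

yes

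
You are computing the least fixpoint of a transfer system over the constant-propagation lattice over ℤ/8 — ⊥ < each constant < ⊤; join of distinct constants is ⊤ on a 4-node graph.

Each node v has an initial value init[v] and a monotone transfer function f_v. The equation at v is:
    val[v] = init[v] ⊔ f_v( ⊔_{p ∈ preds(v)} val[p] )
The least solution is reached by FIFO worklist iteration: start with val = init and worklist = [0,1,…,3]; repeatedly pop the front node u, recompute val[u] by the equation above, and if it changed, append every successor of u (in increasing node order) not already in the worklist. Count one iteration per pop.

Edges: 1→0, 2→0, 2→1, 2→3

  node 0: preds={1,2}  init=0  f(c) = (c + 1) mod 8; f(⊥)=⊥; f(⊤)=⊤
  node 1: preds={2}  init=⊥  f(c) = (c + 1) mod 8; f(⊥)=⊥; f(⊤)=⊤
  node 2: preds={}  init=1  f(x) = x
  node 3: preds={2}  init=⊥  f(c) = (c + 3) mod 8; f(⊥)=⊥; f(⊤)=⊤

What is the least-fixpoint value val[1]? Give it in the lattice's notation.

Iteration log — 5 steps:
  step 1. node 0  ⊔preds=1  new=⊤  old=0  +wl: 
  step 2. node 1  ⊔preds=1  new=2  old=⊥  +wl: 0
  step 3. node 2  ⊔preds=⊥  new=1  stable
  step 4. node 3  ⊔preds=1  new=4  old=⊥  +wl: 
  step 5. node 0  ⊔preds=⊤  new=⊤  stable

Least fixpoint reached:
  node 0: ⊤
  node 1: 2
  node 2: 1
  node 3: 4

2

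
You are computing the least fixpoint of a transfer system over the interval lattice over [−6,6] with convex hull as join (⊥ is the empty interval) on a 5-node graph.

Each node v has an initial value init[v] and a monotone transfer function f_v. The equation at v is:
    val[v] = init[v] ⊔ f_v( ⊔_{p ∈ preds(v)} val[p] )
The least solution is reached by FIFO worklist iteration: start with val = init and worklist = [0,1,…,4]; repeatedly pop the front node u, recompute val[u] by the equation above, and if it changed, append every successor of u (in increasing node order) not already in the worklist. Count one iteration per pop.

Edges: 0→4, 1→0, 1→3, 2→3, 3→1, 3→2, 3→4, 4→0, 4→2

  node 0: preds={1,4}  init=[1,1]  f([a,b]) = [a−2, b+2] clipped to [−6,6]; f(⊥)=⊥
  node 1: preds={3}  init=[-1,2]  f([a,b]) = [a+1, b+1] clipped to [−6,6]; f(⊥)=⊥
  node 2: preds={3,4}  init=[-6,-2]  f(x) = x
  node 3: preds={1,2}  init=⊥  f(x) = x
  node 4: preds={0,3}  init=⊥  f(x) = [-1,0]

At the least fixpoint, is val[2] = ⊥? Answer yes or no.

Iteration log — 28 steps:
  step 1. node 0  ⊔preds=[-1,2]  new=[-3,4]  old=[1,1]  +wl: 
  step 2. node 1  ⊔preds=⊥  new=[-1,2]  stable
  step 3. node 2  ⊔preds=⊥  new=[-6,-2]  stable
  step 4. node 3  ⊔preds=[-6,2]  new=[-6,2]  old=⊥  +wl: 1,2
  step 5. node 4  ⊔preds=[-6,4]  new=[-1,0]  old=⊥  +wl: 0
  step 6. node 1  ⊔preds=[-6,2]  new=[-5,3]  old=[-1,2]  +wl: 3
  step 7. node 2  ⊔preds=[-6,2]  new=[-6,2]  old=[-6,-2]  +wl: 
  step 8. node 0  ⊔preds=[-5,3]  new=[-6,5]  old=[-3,4]  +wl: 4
  step 9. node 3  ⊔preds=[-6,3]  new=[-6,3]  old=[-6,2]  +wl: 1,2
  step 10. node 4  ⊔preds=[-6,5]  new=[-1,0]  stable
  step 11. node 1  ⊔preds=[-6,3]  new=[-5,4]  old=[-5,3]  +wl: 0,3
  step 12. node 2  ⊔preds=[-6,3]  new=[-6,3]  old=[-6,2]  +wl: 
  step 13. node 0  ⊔preds=[-5,4]  new=[-6,6]  old=[-6,5]  +wl: 4
  step 14. node 3  ⊔preds=[-6,4]  new=[-6,4]  old=[-6,3]  +wl: 1,2
  step 15. node 4  ⊔preds=[-6,6]  new=[-1,0]  stable
  step 16. node 1  ⊔preds=[-6,4]  new=[-5,5]  old=[-5,4]  +wl: 0,3
  step 17. node 2  ⊔preds=[-6,4]  new=[-6,4]  old=[-6,3]  +wl: 
  step 18. node 0  ⊔preds=[-5,5]  new=[-6,6]  stable
  step 19. node 3  ⊔preds=[-6,5]  new=[-6,5]  old=[-6,4]  +wl: 1,2,4
  step 20. node 1  ⊔preds=[-6,5]  new=[-5,6]  old=[-5,5]  +wl: 0,3
  step 21. node 2  ⊔preds=[-6,5]  new=[-6,5]  old=[-6,4]  +wl: 
  step 22. node 4  ⊔preds=[-6,6]  new=[-1,0]  stable
  step 23. node 0  ⊔preds=[-5,6]  new=[-6,6]  stable
  step 24. node 3  ⊔preds=[-6,6]  new=[-6,6]  old=[-6,5]  +wl: 1,2,4
  step 25. node 1  ⊔preds=[-6,6]  new=[-5,6]  stable
  step 26. node 2  ⊔preds=[-6,6]  new=[-6,6]  old=[-6,5]  +wl: 3
  step 27. node 4  ⊔preds=[-6,6]  new=[-1,0]  stable
  step 28. node 3  ⊔preds=[-6,6]  new=[-6,6]  stable

Least fixpoint reached:
  node 0: [-6,6]
  node 1: [-5,6]
  node 2: [-6,6]
  node 3: [-6,6]
  node 4: [-1,0]

no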